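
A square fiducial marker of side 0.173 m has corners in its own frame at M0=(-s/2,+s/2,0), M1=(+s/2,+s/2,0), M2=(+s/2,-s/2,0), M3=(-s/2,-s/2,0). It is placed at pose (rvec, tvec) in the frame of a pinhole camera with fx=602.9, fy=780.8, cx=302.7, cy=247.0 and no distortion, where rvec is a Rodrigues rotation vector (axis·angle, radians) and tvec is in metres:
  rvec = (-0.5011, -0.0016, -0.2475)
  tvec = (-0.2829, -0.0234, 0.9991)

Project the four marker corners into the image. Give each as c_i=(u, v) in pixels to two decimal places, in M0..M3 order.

Intrinsics K: fx=602.9, fy=780.8, cx=302.7, cy=247.0
Marker side s = 0.173 m; corners in marker frame (Z=0):
  M0 = (-0.0865, +0.0865, 0)
  M1 = (+0.0865, +0.0865, 0)
  M2 = (+0.0865, -0.0865, 0)
  M3 = (-0.0865, -0.0865, 0)
rvec = (-0.5011, -0.0016, -0.2475), |rvec| = θ = 0.55889 rad = 32.022°
Rodrigues: sinθ=0.53025, 1−cosθ=0.15216; R = I + sinθ·[k]× + (1−cosθ)·[k]×²:
    [+0.97016 +0.23521 +0.05890]
    [-0.23442 +0.84784 +0.47561]
    [+0.06193 -0.47522 +0.87768]
t = (-0.2829, -0.0234, 0.9991) m
M0: Pc = R·M0+t = (-0.34647, +0.07022, +0.95264); u = 602.9·(-0.34647)/0.95264 + 302.7 = 83.4254, v = 780.8·(+0.07022)/0.95264 + 247.0 = 304.5507
M1: Pc = R·M1+t = (-0.17864, +0.02966, +0.96335); u = 602.9·(-0.17864)/0.96335 + 302.7 = 190.9031, v = 780.8·(+0.02966)/0.96335 + 247.0 = 271.0403
M2: Pc = R·M2+t = (-0.21933, -0.11702, +1.04556); u = 602.9·(-0.21933)/1.04556 + 302.7 = 176.2305, v = 780.8·(-0.11702)/1.04556 + 247.0 = 159.6153
M3: Pc = R·M3+t = (-0.38716, -0.07646, +1.03485); u = 602.9·(-0.38716)/1.03485 + 302.7 = 77.1395, v = 780.8·(-0.07646)/1.03485 + 247.0 = 189.3099

c0=(83.43, 304.55) c1=(190.90, 271.04) c2=(176.23, 159.62) c3=(77.14, 189.31)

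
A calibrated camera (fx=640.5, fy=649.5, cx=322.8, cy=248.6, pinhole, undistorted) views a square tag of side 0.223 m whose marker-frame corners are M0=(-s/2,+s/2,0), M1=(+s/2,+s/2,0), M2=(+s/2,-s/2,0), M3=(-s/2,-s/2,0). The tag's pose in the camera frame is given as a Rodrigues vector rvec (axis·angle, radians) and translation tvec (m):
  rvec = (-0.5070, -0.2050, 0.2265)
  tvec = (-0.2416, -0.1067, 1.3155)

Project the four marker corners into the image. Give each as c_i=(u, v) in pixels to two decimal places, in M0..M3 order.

c0=(134.30, 227.03) c1=(245.78, 257.53) c2=(268.77, 168.00) c3=(166.98, 137.98)

Intrinsics K: fx=640.5, fy=649.5, cx=322.8, cy=248.6
Marker side s = 0.223 m; corners in marker frame (Z=0):
  M0 = (-0.1115, +0.1115, 0)
  M1 = (+0.1115, +0.1115, 0)
  M2 = (+0.1115, -0.1115, 0)
  M3 = (-0.1115, -0.1115, 0)
rvec = (-0.5070, -0.2050, 0.2265), |rvec| = θ = 0.59193 rad = 33.915°
Rodrigues: sinθ=0.55796, 1−cosθ=0.17013; R = I + sinθ·[k]× + (1−cosθ)·[k]×²:
    [+0.95468 -0.16304 -0.24900]
    [+0.26397 +0.85027 +0.45536]
    [+0.13748 -0.50045 +0.85478]
t = (-0.2416, -0.1067, 1.3155) m
M0: Pc = R·M0+t = (-0.36623, -0.04133, +1.24437); u = 640.5·(-0.36623)/1.24437 + 322.8 = 134.2971, v = 649.5·(-0.04133)/1.24437 + 248.6 = 227.0292
M1: Pc = R·M1+t = (-0.15333, +0.01754, +1.27503); u = 640.5·(-0.15333)/1.27503 + 322.8 = 245.7753, v = 649.5·(+0.01754)/1.27503 + 248.6 = 257.5340
M2: Pc = R·M2+t = (-0.11697, -0.17207, +1.38663); u = 640.5·(-0.11697)/1.38663 + 322.8 = 268.7682, v = 649.5·(-0.17207)/1.38663 + 248.6 = 168.0008
M3: Pc = R·M3+t = (-0.32987, -0.23094, +1.35597); u = 640.5·(-0.32987)/1.35597 + 322.8 = 166.9849, v = 649.5·(-0.23094)/1.35597 + 248.6 = 137.9824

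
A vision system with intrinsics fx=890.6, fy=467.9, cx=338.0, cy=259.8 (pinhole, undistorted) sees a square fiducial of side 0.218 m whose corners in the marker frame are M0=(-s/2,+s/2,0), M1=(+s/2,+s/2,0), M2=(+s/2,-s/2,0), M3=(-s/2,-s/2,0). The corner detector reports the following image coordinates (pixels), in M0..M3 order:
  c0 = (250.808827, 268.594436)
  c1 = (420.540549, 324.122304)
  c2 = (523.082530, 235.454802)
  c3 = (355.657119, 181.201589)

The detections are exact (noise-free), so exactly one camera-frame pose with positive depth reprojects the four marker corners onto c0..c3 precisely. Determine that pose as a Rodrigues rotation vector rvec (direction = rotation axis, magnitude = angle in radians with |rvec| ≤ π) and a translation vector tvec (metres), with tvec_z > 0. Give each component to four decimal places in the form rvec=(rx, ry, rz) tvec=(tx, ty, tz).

Intrinsics K: fx=890.6, fy=467.9, cx=338.0, cy=259.8
Marker side s = 0.218 m; corners in marker frame (Z=0):
  M0 = (-0.1090, +0.1090, 0)
  M1 = (+0.1090, +0.1090, 0)
  M2 = (+0.1090, -0.1090, 0)
  M3 = (-0.1090, -0.1090, 0)
Detected image corners:
  c0 = (250.808827, 268.594436) px
  c1 = (420.540549, 324.122304) px
  c2 = (523.082530, 235.454802) px
  c3 = (355.657119, 181.201589) px
Planar DLT: solve 8×8 A·h = b for H (H[2,2]=1):
  H  [+765.60940 -504.69838 +387.76427]
  H  [+246.79032 +384.90406 +251.92499]
  H  [-0.01972 -0.07489 +1.00000]
B = K⁻¹H; ‖b₁‖=1.020878, ‖b₂‖=1.020878; λ = 2/(‖b₁‖+‖b₂‖) = 0.979549, sign → tz>0 ⇒ λ=+0.979549
r₁ = λ·B[:,0] = (+0.84941,+0.52738,-0.01932); r₂ = λ·B[:,1] = (-0.52726,+0.84653,-0.07336)
r₃ = r₁×r₂ = (-0.02233,+0.07250,+0.99712); SVD([r₁ r₂ r₃]) → R = UVᵀ:
  R  [+0.84941 -0.52726 -0.02233]
  R  [+0.52738 +0.84653 +0.07250]
  R  [-0.01932 -0.07336 +0.99712]
t = (+0.05473, -0.01649, +0.97955) m
tr R = 2.693055; θ = arccos((tr R − 1)/2) = 0.561369 rad = 32.164°
axis k = ((R−Rᵀ)₃₂, (R−Rᵀ)₁₃, (R−Rᵀ)₂₁) / (2 sinθ) = (-0.136993, -0.002828, +0.990568)
rvec = θ·k = (-0.076904, -0.001588, +0.556074)

rvec=(-0.0769, -0.0016, 0.5561) tvec=(0.0547, -0.0165, 0.9795)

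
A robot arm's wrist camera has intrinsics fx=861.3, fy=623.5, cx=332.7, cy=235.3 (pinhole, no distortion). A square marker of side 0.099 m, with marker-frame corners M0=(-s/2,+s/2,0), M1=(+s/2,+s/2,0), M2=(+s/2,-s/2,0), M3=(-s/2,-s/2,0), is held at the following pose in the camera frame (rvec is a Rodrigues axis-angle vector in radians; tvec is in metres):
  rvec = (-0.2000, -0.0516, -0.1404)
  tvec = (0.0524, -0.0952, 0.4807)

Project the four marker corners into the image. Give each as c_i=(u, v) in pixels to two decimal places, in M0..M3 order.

Intrinsics K: fx=861.3, fy=623.5, cx=332.7, cy=235.3
Marker side s = 0.099 m; corners in marker frame (Z=0):
  M0 = (-0.0495, +0.0495, 0)
  M1 = (+0.0495, +0.0495, 0)
  M2 = (+0.0495, -0.0495, 0)
  M3 = (-0.0495, -0.0495, 0)
rvec = (-0.2000, -0.0516, -0.1404), |rvec| = θ = 0.24975 rad = 14.310°
Rodrigues: sinθ=0.24716, 1−cosθ=0.03103; R = I + sinθ·[k]× + (1−cosθ)·[k]×²:
    [+0.98887 +0.14408 -0.03710]
    [-0.13381 +0.97030 +0.20153]
    [+0.06503 -0.19432 +0.97878]
t = (0.0524, -0.0952, 0.4807) m
M0: Pc = R·M0+t = (+0.01058, -0.04055, +0.46786); u = 861.3·(+0.01058)/0.46786 + 332.7 = 352.1821, v = 623.5·(-0.04055)/0.46786 + 235.3 = 181.2653
M1: Pc = R·M1+t = (+0.10848, -0.05379, +0.47430); u = 861.3·(+0.10848)/0.47430 + 332.7 = 529.6948, v = 623.5·(-0.05379)/0.47430 + 235.3 = 164.5842
M2: Pc = R·M2+t = (+0.09422, -0.14985, +0.49354); u = 861.3·(+0.09422)/0.49354 + 332.7 = 497.1236, v = 623.5·(-0.14985)/0.49354 + 235.3 = 45.9861
M3: Pc = R·M3+t = (-0.00368, -0.13661, +0.48710); u = 861.3·(-0.00368)/0.48710 + 332.7 = 326.1912, v = 623.5·(-0.13661)/0.48710 + 235.3 = 60.4408

c0=(352.18, 181.27) c1=(529.69, 164.58) c2=(497.12, 45.99) c3=(326.19, 60.44)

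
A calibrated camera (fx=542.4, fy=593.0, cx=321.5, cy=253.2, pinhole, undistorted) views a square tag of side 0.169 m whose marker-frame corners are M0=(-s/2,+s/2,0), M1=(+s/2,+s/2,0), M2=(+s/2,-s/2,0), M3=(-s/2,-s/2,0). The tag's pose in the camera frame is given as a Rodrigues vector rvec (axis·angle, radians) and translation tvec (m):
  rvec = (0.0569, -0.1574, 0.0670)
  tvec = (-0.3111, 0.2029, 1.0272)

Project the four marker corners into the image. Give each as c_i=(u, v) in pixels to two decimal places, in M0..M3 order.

Intrinsics K: fx=542.4, fy=593.0, cx=321.5, cy=253.2
Marker side s = 0.169 m; corners in marker frame (Z=0):
  M0 = (-0.0845, +0.0845, 0)
  M1 = (+0.0845, +0.0845, 0)
  M2 = (+0.0845, -0.0845, 0)
  M3 = (-0.0845, -0.0845, 0)
rvec = (0.0569, -0.1574, 0.0670), |rvec| = θ = 0.18028 rad = 10.329°
Rodrigues: sinθ=0.17931, 1−cosθ=0.01621; R = I + sinθ·[k]× + (1−cosθ)·[k]×²:
    [+0.98541 -0.07110 -0.15465]
    [+0.06217 +0.99615 -0.06185]
    [+0.15845 +0.05133 +0.98603]
t = (-0.3111, 0.2029, 1.0272) m
M0: Pc = R·M0+t = (-0.40038, +0.28182, +1.01815); u = 542.4·(-0.40038)/1.01815 + 321.5 = 108.2075, v = 593.0·(+0.28182)/1.01815 + 253.2 = 417.3409
M1: Pc = R·M1+t = (-0.23384, +0.29233, +1.04493); u = 542.4·(-0.23384)/1.04493 + 321.5 = 200.1178, v = 593.0·(+0.29233)/1.04493 + 253.2 = 419.0973
M2: Pc = R·M2+t = (-0.22182, +0.12398, +1.03625); u = 542.4·(-0.22182)/1.03625 + 321.5 = 205.3913, v = 593.0·(+0.12398)/1.03625 + 253.2 = 324.1476
M3: Pc = R·M3+t = (-0.38836, +0.11347, +1.00947); u = 542.4·(-0.38836)/1.00947 + 321.5 = 112.8310, v = 593.0·(+0.11347)/1.00947 + 253.2 = 319.8575

c0=(108.21, 417.34) c1=(200.12, 419.10) c2=(205.39, 324.15) c3=(112.83, 319.86)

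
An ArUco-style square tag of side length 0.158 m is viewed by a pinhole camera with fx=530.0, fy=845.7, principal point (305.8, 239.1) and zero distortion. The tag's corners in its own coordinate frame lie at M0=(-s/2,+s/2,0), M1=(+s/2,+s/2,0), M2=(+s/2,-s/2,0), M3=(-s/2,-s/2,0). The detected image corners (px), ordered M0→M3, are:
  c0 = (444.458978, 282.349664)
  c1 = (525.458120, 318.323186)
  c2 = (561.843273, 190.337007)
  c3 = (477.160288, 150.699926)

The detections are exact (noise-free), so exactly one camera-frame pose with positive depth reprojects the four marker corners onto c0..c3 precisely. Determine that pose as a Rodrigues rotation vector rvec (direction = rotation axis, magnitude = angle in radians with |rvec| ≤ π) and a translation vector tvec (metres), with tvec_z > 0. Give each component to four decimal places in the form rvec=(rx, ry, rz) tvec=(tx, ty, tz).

Intrinsics K: fx=530.0, fy=845.7, cx=305.8, cy=239.1
Marker side s = 0.158 m; corners in marker frame (Z=0):
  M0 = (-0.0790, +0.0790, 0)
  M1 = (+0.0790, +0.0790, 0)
  M2 = (+0.0790, -0.0790, 0)
  M3 = (-0.0790, -0.0790, 0)
Detected image corners:
  c0 = (444.458978, 282.349664) px
  c1 = (525.458120, 318.323186) px
  c2 = (561.843273, 190.337007) px
  c3 = (477.160288, 150.699926) px
Planar DLT: solve 8×8 A·h = b for H (H[2,2]=1):
  H  [+567.30245 -59.30694 +502.07912]
  H  [+259.27346 +896.27493 +237.18364]
  H  [+0.08618 +0.31739 +1.00000]
B = K⁻¹H; ‖b₁‖=1.062454, ‖b₂‖=1.062454; λ = 2/(‖b₁‖+‖b₂‖) = 0.941217, sign → tz>0 ⇒ λ=+0.941217
r₁ = λ·B[:,0] = (+0.96066,+0.26562,+0.08112); r₂ = λ·B[:,1] = (-0.27768,+0.91305,+0.29873)
r₃ = r₁×r₂ = (+0.00528,-0.30950,+0.95088); SVD([r₁ r₂ r₃]) → R = UVᵀ:
  R  [+0.96066 -0.27768 +0.00528]
  R  [+0.26562 +0.91305 -0.30950]
  R  [+0.08112 +0.29873 +0.95088]
t = (+0.34857, -0.00213, +0.94122) m
tr R = 2.824589; θ = arccos((tr R − 1)/2) = 0.421944 rad = 24.176°
axis k = ((R−Rᵀ)₃₂, (R−Rᵀ)₁₃, (R−Rᵀ)₂₁) / (2 sinθ) = (+0.742586, -0.092584, +0.663321)
rvec = θ·k = (+0.313330, -0.039065, +0.279884)

rvec=(0.3133, -0.0391, 0.2799) tvec=(0.3486, -0.0021, 0.9412)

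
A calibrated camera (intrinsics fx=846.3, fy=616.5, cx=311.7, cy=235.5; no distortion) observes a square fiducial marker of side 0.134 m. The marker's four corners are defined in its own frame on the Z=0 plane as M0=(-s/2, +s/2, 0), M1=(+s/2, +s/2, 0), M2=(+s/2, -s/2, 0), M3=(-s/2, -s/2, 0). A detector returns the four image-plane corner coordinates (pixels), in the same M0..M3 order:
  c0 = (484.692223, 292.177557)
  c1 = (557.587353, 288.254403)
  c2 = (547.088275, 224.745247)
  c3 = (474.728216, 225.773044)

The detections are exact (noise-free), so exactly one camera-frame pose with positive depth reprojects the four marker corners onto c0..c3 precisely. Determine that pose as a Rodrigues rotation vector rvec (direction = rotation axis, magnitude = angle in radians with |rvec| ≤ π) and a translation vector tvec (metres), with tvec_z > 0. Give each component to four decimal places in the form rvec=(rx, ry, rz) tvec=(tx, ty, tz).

rvec=(-0.1443, -0.4259, -0.0548) tvec=(0.3062, 0.0451, 1.2634)

Intrinsics K: fx=846.3, fy=616.5, cx=311.7, cy=235.5
Marker side s = 0.134 m; corners in marker frame (Z=0):
  M0 = (-0.0670, +0.0670, 0)
  M1 = (+0.0670, +0.0670, 0)
  M2 = (+0.0670, -0.0670, 0)
  M3 = (-0.0670, -0.0670, 0)
Detected image corners:
  c0 = (484.692223, 292.177557) px
  c1 = (557.587353, 288.254403) px
  c2 = (547.088275, 224.745247) px
  c3 = (474.728216, 225.773044) px
Planar DLT: solve 8×8 A·h = b for H (H[2,2]=1):
  H  [+711.64081 +24.12697 +516.78922]
  H  [+66.33808 +458.40641 +257.48987]
  H  [+0.32878 -0.10130 +1.00000]
B = K⁻¹H; ‖b₁‖=0.791530, ‖b₂‖=0.791530; λ = 2/(‖b₁‖+‖b₂‖) = 1.263375, sign → tz>0 ⇒ λ=+1.263375
r₁ = λ·B[:,0] = (+0.90937,-0.02272,+0.41537); r₂ = λ·B[:,1] = (+0.08315,+0.98829,-0.12798)
r₃ = r₁×r₂ = (-0.40760,+0.15092,+0.90061); SVD([r₁ r₂ r₃]) → R = UVᵀ:
  R  [+0.90937 +0.08315 -0.40760]
  R  [-0.02272 +0.98829 +0.15092]
  R  [+0.41537 -0.12798 +0.90061]
t = (+0.30616, +0.04506, +1.26338) m
tr R = 2.798259; θ = arccos((tr R − 1)/2) = 0.453020 rad = 25.956°
axis k = ((R−Rᵀ)₃₂, (R−Rᵀ)₁₃, (R−Rᵀ)₂₁) / (2 sinθ) = (-0.318602, -0.940140, -0.120952)
rvec = θ·k = (-0.144333, -0.425902, -0.054793)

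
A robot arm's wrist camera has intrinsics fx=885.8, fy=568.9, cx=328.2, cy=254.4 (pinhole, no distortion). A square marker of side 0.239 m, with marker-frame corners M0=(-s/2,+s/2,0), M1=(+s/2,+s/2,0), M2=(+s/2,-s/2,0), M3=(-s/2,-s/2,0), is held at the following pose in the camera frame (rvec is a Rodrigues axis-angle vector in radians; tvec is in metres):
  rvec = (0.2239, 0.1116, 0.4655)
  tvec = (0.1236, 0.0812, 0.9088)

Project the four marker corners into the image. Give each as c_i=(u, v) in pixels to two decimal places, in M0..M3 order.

c0=(296.17, 333.10) c1=(497.71, 400.89) c2=(613.47, 275.11) c3=(397.21, 204.84)

Intrinsics K: fx=885.8, fy=568.9, cx=328.2, cy=254.4
Marker side s = 0.239 m; corners in marker frame (Z=0):
  M0 = (-0.1195, +0.1195, 0)
  M1 = (+0.1195, +0.1195, 0)
  M2 = (+0.1195, -0.1195, 0)
  M3 = (-0.1195, -0.1195, 0)
rvec = (0.2239, 0.1116, 0.4655), |rvec| = θ = 0.52847 rad = 30.279°
Rodrigues: sinθ=0.50421, 1−cosθ=0.13642; R = I + sinθ·[k]× + (1−cosθ)·[k]×²:
    [+0.88807 -0.43193 +0.15739]
    [+0.45634 +0.86967 -0.18825]
    [-0.05557 +0.23900 +0.96943]
t = (0.1236, 0.0812, 0.9088) m
M0: Pc = R·M0+t = (-0.03414, +0.13059, +0.94400); u = 885.8·(-0.03414)/0.94400 + 328.2 = 296.1652, v = 568.9·(+0.13059)/0.94400 + 254.4 = 333.1013
M1: Pc = R·M1+t = (+0.17811, +0.23966, +0.93072); u = 885.8·(+0.17811)/0.93072 + 328.2 = 497.7127, v = 568.9·(+0.23966)/0.93072 + 254.4 = 400.8900
M2: Pc = R·M2+t = (+0.28134, +0.03181, +0.87360); u = 885.8·(+0.28134)/0.87360 + 328.2 = 613.4688, v = 568.9·(+0.03181)/0.87360 + 254.4 = 275.1135
M3: Pc = R·M3+t = (+0.06909, -0.07726, +0.88688); u = 885.8·(+0.06909)/0.88688 + 328.2 = 397.2070, v = 568.9·(-0.07726)/0.88688 + 254.4 = 204.8422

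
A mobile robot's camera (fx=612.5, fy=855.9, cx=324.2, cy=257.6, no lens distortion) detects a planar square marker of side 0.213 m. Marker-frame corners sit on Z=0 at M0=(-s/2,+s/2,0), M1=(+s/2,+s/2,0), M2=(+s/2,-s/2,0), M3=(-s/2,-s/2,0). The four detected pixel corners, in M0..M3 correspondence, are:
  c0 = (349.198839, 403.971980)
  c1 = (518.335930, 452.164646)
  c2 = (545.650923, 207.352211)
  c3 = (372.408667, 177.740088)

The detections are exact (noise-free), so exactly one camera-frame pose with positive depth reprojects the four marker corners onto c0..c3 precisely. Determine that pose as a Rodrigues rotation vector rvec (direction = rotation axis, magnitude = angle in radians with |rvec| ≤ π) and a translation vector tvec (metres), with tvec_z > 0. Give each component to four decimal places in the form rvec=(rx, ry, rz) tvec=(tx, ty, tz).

rvec=(0.0223, 0.2975, 0.1449) tvec=(0.1482, 0.0470, 0.7650)

Intrinsics K: fx=612.5, fy=855.9, cx=324.2, cy=257.6
Marker side s = 0.213 m; corners in marker frame (Z=0):
  M0 = (-0.1065, +0.1065, 0)
  M1 = (+0.1065, +0.1065, 0)
  M2 = (+0.1065, -0.1065, 0)
  M3 = (-0.1065, -0.1065, 0)
Detected image corners:
  c0 = (349.198839, 403.971980) px
  c1 = (518.335930, 452.164646) px
  c2 = (545.650923, 207.352211) px
  c3 = (372.408667, 177.740088) px
Planar DLT: solve 8×8 A·h = b for H (H[2,2]=1):
  H  [+634.14293 -92.97021 +442.86105]
  H  [+65.07320 +1121.52126 +310.22982]
  H  [-0.37972 +0.05655 +1.00000]
B = K⁻¹H; ‖b₁‖=1.307250, ‖b₂‖=1.307250; λ = 2/(‖b₁‖+‖b₂‖) = 0.764965, sign → tz>0 ⇒ λ=+0.764965
r₁ = λ·B[:,0] = (+0.94574,+0.14558,-0.29047); r₂ = λ·B[:,1] = (-0.13901,+0.98935,+0.04326)
r₃ = r₁×r₂ = (+0.29368,-0.00053,+0.95591); SVD([r₁ r₂ r₃]) → R = UVᵀ:
  R  [+0.94574 -0.13901 +0.29368]
  R  [+0.14558 +0.98935 -0.00053]
  R  [-0.29047 +0.04326 +0.95591]
t = (+0.14820, +0.04704, +0.76496) m
tr R = 2.890995; θ = arccos((tr R − 1)/2) = 0.331677 rad = 19.004°
axis k = ((R−Rᵀ)₃₂, (R−Rᵀ)₁₃, (R−Rᵀ)₂₁) / (2 sinθ) = (+0.067238, +0.896951, +0.436987)
rvec = θ·k = (+0.022301, +0.297498, +0.144939)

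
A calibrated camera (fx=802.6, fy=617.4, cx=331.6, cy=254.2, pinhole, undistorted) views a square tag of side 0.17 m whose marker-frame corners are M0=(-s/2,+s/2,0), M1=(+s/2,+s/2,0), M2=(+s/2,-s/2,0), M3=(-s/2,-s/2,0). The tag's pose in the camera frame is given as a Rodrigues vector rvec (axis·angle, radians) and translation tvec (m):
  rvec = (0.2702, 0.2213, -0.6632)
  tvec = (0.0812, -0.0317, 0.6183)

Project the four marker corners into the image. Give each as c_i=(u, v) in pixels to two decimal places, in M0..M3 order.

c0=(416.65, 330.55) c1=(595.30, 237.66) c2=(460.12, 99.88) c3=(283.47, 207.89)

Intrinsics K: fx=802.6, fy=617.4, cx=331.6, cy=254.2
Marker side s = 0.17 m; corners in marker frame (Z=0):
  M0 = (-0.0850, +0.0850, 0)
  M1 = (+0.0850, +0.0850, 0)
  M2 = (+0.0850, -0.0850, 0)
  M3 = (-0.0850, -0.0850, 0)
rvec = (0.2702, 0.2213, -0.6632), |rvec| = θ = 0.74954 rad = 42.946°
Rodrigues: sinθ=0.68130, 1−cosθ=0.26800; R = I + sinθ·[k]× + (1−cosθ)·[k]×²:
    [+0.76683 +0.63135 +0.11567]
    [-0.57430 +0.75536 -0.31561]
    [-0.28663 +0.17559 +0.94181]
t = (0.0812, -0.0317, 0.6183) m
M0: Pc = R·M0+t = (+0.06968, +0.08132, +0.65759); u = 802.6·(+0.06968)/0.65759 + 331.6 = 416.6508, v = 617.4·(+0.08132)/0.65759 + 254.2 = 330.5511
M1: Pc = R·M1+t = (+0.20004, -0.01631, +0.60886); u = 802.6·(+0.20004)/0.60886 + 331.6 = 595.2985, v = 617.4·(-0.01631)/0.60886 + 254.2 = 237.6617
M2: Pc = R·M2+t = (+0.09272, -0.14472, +0.57901); u = 802.6·(+0.09272)/0.57901 + 331.6 = 460.1187, v = 617.4·(-0.14472)/0.57901 + 254.2 = 99.8838
M3: Pc = R·M3+t = (-0.03764, -0.04709, +0.62774); u = 802.6·(-0.03764)/0.62774 + 331.6 = 283.4692, v = 617.4·(-0.04709)/0.62774 + 254.2 = 207.8852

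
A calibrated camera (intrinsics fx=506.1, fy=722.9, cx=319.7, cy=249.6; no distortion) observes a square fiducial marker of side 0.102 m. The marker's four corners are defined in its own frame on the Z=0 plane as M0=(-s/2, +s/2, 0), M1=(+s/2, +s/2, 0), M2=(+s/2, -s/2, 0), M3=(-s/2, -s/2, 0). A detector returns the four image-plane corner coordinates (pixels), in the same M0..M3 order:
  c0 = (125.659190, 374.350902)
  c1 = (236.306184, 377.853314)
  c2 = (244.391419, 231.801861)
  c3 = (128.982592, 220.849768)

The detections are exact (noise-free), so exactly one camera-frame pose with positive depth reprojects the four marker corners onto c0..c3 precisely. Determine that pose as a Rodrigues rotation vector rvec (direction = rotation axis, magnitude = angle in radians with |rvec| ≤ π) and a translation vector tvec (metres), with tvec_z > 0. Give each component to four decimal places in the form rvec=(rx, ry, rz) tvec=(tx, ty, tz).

rvec=(0.2188, -0.2144, 0.0861) tvec=(-0.1255, 0.0348, 0.4718)

Intrinsics K: fx=506.1, fy=722.9, cx=319.7, cy=249.6
Marker side s = 0.102 m; corners in marker frame (Z=0):
  M0 = (-0.0510, +0.0510, 0)
  M1 = (+0.0510, +0.0510, 0)
  M2 = (+0.0510, -0.0510, 0)
  M3 = (-0.0510, -0.0510, 0)
Detected image corners:
  c0 = (125.659190, 374.350902) px
  c1 = (236.306184, 377.853314) px
  c2 = (244.391419, 231.801861) px
  c3 = (128.982592, 220.849768) px
Planar DLT: solve 8×8 A·h = b for H (H[2,2]=1):
  H  [+1193.36845 +23.77909 +185.11609]
  H  [+210.57904 +1599.03105 +302.96739]
  H  [+0.46657 +0.43658 +1.00000]
B = K⁻¹H; ‖b₁‖=2.119341, ‖b₂‖=2.119341; λ = 2/(‖b₁‖+‖b₂‖) = 0.471845, sign → tz>0 ⇒ λ=+0.471845
r₁ = λ·B[:,0] = (+0.97353,+0.06144,+0.22015); r₂ = λ·B[:,1] = (-0.10796,+0.97258,+0.20600)
r₃ = r₁×r₂ = (-0.20146,-0.22431,+0.95347); SVD([r₁ r₂ r₃]) → R = UVᵀ:
  R  [+0.97353 -0.10796 -0.20146]
  R  [+0.06144 +0.97258 -0.22431]
  R  [+0.22015 +0.20600 +0.95347]
t = (-0.12547, +0.03483, +0.47184) m
tr R = 2.899576; θ = arccos((tr R − 1)/2) = 0.318239 rad = 18.234°
axis k = ((R−Rᵀ)₃₂, (R−Rᵀ)₁₃, (R−Rᵀ)₂₁) / (2 sinθ) = (+0.687632, -0.673713, +0.270689)
rvec = θ·k = (+0.218832, -0.214402, +0.086144)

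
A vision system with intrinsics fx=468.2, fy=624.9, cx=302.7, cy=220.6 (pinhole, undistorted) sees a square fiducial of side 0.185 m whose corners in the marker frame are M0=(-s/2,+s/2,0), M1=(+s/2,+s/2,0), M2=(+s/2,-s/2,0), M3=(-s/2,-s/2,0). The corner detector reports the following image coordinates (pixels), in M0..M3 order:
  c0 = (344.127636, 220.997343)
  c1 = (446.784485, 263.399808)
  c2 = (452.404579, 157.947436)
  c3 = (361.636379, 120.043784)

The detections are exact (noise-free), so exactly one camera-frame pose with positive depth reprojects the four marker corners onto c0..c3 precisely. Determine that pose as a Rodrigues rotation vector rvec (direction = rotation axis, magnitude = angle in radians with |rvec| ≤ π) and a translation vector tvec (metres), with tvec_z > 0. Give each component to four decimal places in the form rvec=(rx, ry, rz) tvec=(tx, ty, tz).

rvec=(-0.5944, -0.1081, 0.2849) tvec=(0.1808, -0.0453, 0.8552)

Intrinsics K: fx=468.2, fy=624.9, cx=302.7, cy=220.6
Marker side s = 0.185 m; corners in marker frame (Z=0):
  M0 = (-0.0925, +0.0925, 0)
  M1 = (+0.0925, +0.0925, 0)
  M2 = (+0.0925, -0.0925, 0)
  M3 = (-0.0925, -0.0925, 0)
Detected image corners:
  c0 = (344.127636, 220.997343) px
  c1 = (446.784485, 263.399808) px
  c2 = (452.404579, 157.947436) px
  c3 = (361.636379, 120.043784) px
Planar DLT: solve 8×8 A·h = b for H (H[2,2]=1):
  H  [+529.58096 -328.00819 +401.69012]
  H  [+220.46877 +431.73022 +187.47858]
  H  [+0.02188 -0.66186 +1.00000]
B = K⁻¹H; ‖b₁‖=1.169253, ‖b₂‖=1.169253; λ = 2/(‖b₁‖+‖b₂‖) = 0.855247, sign → tz>0 ⇒ λ=+0.855247
r₁ = λ·B[:,0] = (+0.95527,+0.29513,+0.01871); r₂ = λ·B[:,1] = (-0.23320,+0.79070,-0.56605)
r₃ = r₁×r₂ = (-0.18185,+0.53637,+0.82416); SVD([r₁ r₂ r₃]) → R = UVᵀ:
  R  [+0.95527 -0.23320 -0.18185]
  R  [+0.29513 +0.79070 +0.53637]
  R  [+0.01871 -0.56605 +0.82416]
t = (+0.18082, -0.04533, +0.85525) m
tr R = 2.570128; θ = arccos((tr R − 1)/2) = 0.667997 rad = 38.273°
axis k = ((R−Rᵀ)₃₂, (R−Rᵀ)₁₃, (R−Rᵀ)₂₁) / (2 sinθ) = (-0.889892, -0.161898, +0.426476)
rvec = θ·k = (-0.594445, -0.108147, +0.284885)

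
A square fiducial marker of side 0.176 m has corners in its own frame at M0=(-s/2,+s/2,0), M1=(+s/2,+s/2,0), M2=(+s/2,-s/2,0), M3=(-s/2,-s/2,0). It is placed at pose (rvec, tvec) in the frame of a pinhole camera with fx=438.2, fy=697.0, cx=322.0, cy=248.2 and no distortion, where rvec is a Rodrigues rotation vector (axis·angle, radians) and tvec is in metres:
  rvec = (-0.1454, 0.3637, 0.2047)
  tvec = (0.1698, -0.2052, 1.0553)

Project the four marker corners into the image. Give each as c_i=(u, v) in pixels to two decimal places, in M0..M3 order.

Intrinsics K: fx=438.2, fy=697.0, cx=322.0, cy=248.2
Marker side s = 0.176 m; corners in marker frame (Z=0):
  M0 = (-0.0880, +0.0880, 0)
  M1 = (+0.0880, +0.0880, 0)
  M2 = (+0.0880, -0.0880, 0)
  M3 = (-0.0880, -0.0880, 0)
rvec = (-0.1454, 0.3637, 0.2047), |rvec| = θ = 0.44195 rad = 25.322°
Rodrigues: sinθ=0.42770, 1−cosθ=0.09608; R = I + sinθ·[k]× + (1−cosθ)·[k]×²:
    [+0.91432 -0.22411 +0.33733]
    [+0.17209 +0.96899 +0.17734]
    [-0.36662 -0.10409 +0.92453]
t = (0.1698, -0.2052, 1.0553) m
M0: Pc = R·M0+t = (+0.06962, -0.13507, +1.07840); u = 438.2·(+0.06962)/1.07840 + 322.0 = 350.2887, v = 697.0·(-0.13507)/1.07840 + 248.2 = 160.8989
M1: Pc = R·M1+t = (+0.23054, -0.10479, +1.01388); u = 438.2·(+0.23054)/1.01388 + 322.0 = 421.6390, v = 697.0·(-0.10479)/1.01388 + 248.2 = 176.1643
M2: Pc = R·M2+t = (+0.26998, -0.27533, +1.03220); u = 438.2·(+0.26998)/1.03220 + 322.0 = 436.6158, v = 697.0·(-0.27533)/1.03220 + 248.2 = 62.2830
M3: Pc = R·M3+t = (+0.10906, -0.30561, +1.09672); u = 438.2·(+0.10906)/1.09672 + 322.0 = 365.5762, v = 697.0·(-0.30561)/1.09672 + 248.2 = 53.9727

c0=(350.29, 160.90) c1=(421.64, 176.16) c2=(436.62, 62.28) c3=(365.58, 53.97)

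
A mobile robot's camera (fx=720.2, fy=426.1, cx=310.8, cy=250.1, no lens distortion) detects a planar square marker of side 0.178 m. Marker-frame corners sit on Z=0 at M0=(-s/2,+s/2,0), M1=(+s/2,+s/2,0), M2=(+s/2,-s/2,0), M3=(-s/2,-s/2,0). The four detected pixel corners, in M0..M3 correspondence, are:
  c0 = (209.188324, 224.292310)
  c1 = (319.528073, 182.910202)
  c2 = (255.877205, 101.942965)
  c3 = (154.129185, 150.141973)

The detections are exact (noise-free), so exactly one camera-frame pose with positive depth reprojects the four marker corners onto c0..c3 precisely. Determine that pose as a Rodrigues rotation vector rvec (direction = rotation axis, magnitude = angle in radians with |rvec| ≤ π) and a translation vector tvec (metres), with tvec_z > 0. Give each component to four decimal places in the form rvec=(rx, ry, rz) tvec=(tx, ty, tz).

Intrinsics K: fx=720.2, fy=426.1, cx=310.8, cy=250.1
Marker side s = 0.178 m; corners in marker frame (Z=0):
  M0 = (-0.0890, +0.0890, 0)
  M1 = (+0.0890, +0.0890, 0)
  M2 = (+0.0890, -0.0890, 0)
  M3 = (-0.0890, -0.0890, 0)
Detected image corners:
  c0 = (209.188324, 224.292310) px
  c1 = (319.528073, 182.910202) px
  c2 = (255.877205, 101.942965) px
  c3 = (154.129185, 150.141973) px
Planar DLT: solve 8×8 A·h = b for H (H[2,2]=1):
  H  [+461.26854 +300.51781 +231.62546]
  H  [-346.10985 +412.47900 +165.49525]
  H  [-0.57181 -0.13512 +1.00000]
B = K⁻¹H; ‖b₁‖=1.158167, ‖b₂‖=1.158167; λ = 2/(‖b₁‖+‖b₂‖) = 0.863433, sign → tz>0 ⇒ λ=+0.863433
r₁ = λ·B[:,0] = (+0.76607,-0.41155,-0.49372); r₂ = λ·B[:,1] = (+0.41063,+0.90431,-0.11666)
r₃ = r₁×r₂ = (+0.49449,-0.11336,+0.86176); SVD([r₁ r₂ r₃]) → R = UVᵀ:
  R  [+0.76607 +0.41063 +0.49449]
  R  [-0.41155 +0.90431 -0.11336]
  R  [-0.49372 -0.11666 +0.86176]
t = (-0.09492, -0.17144, +0.86343) m
tr R = 2.532136; θ = arccos((tr R − 1)/2) = 0.698095 rad = 39.998°
axis k = ((R−Rᵀ)₃₂, (R−Rᵀ)₁₃, (R−Rᵀ)₂₁) / (2 sinθ) = (-0.002566, +0.768726, -0.639573)
rvec = θ·k = (-0.001791, +0.536644, -0.446483)

rvec=(-0.0018, 0.5366, -0.4465) tvec=(-0.0949, -0.1714, 0.8634)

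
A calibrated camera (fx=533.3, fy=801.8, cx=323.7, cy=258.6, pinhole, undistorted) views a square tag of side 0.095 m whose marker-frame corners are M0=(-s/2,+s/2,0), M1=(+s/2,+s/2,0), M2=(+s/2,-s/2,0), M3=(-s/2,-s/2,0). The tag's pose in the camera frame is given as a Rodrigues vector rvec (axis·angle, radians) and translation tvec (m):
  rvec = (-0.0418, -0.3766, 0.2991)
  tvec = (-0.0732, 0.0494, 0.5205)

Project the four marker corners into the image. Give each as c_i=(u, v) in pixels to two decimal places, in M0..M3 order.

Intrinsics K: fx=533.3, fy=801.8, cx=323.7, cy=258.6
Marker side s = 0.095 m; corners in marker frame (Z=0):
  M0 = (-0.0475, +0.0475, 0)
  M1 = (+0.0475, +0.0475, 0)
  M2 = (+0.0475, -0.0475, 0)
  M3 = (-0.0475, -0.0475, 0)
rvec = (-0.0418, -0.3766, 0.2991), |rvec| = θ = 0.48274 rad = 27.659°
Rodrigues: sinθ=0.46421, 1−cosθ=0.11427; R = I + sinθ·[k]× + (1−cosθ)·[k]×²:
    [+0.88658 -0.27990 -0.36827]
    [+0.29534 +0.95527 -0.01504]
    [+0.35601 -0.09543 +0.92960]
t = (-0.0732, 0.0494, 0.5205) m
M0: Pc = R·M0+t = (-0.12861, +0.08075, +0.49906); u = 533.3·(-0.12861)/0.49906 + 323.7 = 186.2674, v = 801.8·(+0.08075)/0.49906 + 258.6 = 388.3308
M1: Pc = R·M1+t = (-0.04438, +0.10880, +0.53288); u = 533.3·(-0.04438)/0.53288 + 323.7 = 279.2824, v = 801.8·(+0.10880)/0.53288 + 258.6 = 422.3132
M2: Pc = R·M2+t = (-0.01779, +0.01805, +0.54194); u = 533.3·(-0.01779)/0.54194 + 323.7 = 306.1917, v = 801.8·(+0.01805)/0.54194 + 258.6 = 285.3092
M3: Pc = R·M3+t = (-0.10202, -0.01000, +0.50812); u = 533.3·(-0.10202)/0.50812 + 323.7 = 216.6274, v = 801.8·(-0.01000)/0.50812 + 258.6 = 242.8139

c0=(186.27, 388.33) c1=(279.28, 422.31) c2=(306.19, 285.31) c3=(216.63, 242.81)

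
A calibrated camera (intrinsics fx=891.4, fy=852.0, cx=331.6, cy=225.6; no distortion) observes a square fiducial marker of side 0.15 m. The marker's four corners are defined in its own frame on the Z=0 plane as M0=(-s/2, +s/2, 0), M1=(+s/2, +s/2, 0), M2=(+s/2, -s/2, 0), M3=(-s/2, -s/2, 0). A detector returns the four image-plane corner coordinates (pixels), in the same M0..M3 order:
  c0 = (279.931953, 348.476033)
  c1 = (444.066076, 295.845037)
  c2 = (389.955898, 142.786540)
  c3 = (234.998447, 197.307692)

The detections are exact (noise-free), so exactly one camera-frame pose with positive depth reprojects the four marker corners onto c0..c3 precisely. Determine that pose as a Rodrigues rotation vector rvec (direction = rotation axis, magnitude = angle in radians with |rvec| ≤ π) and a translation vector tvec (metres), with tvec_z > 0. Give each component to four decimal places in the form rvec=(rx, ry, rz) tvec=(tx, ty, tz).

Intrinsics K: fx=891.4, fy=852.0, cx=331.6, cy=225.6
Marker side s = 0.15 m; corners in marker frame (Z=0):
  M0 = (-0.0750, +0.0750, 0)
  M1 = (+0.0750, +0.0750, 0)
  M2 = (+0.0750, -0.0750, 0)
  M3 = (-0.0750, -0.0750, 0)
Detected image corners:
  c0 = (279.931953, 348.476033) px
  c1 = (444.066076, 295.845037) px
  c2 = (389.955898, 142.786540) px
  c3 = (234.998447, 197.307692) px
Planar DLT: solve 8×8 A·h = b for H (H[2,2]=1):
  H  [+996.65790 +220.94176 +335.46404]
  H  [-405.66632 +934.63258 +244.65894]
  H  [-0.19642 -0.32248 +1.00000]
B = K⁻¹H; ‖b₁‖=1.279571, ‖b₂‖=1.279571; λ = 2/(‖b₁‖+‖b₂‖) = 0.781512, sign → tz>0 ⇒ λ=+0.781512
r₁ = λ·B[:,0] = (+0.93090,-0.33146,-0.15351); r₂ = λ·B[:,1] = (+0.28746,+0.92404,-0.25202)
r₃ = r₁×r₂ = (+0.22538,+0.19048,+0.95547); SVD([r₁ r₂ r₃]) → R = UVᵀ:
  R  [+0.93090 +0.28746 +0.22538]
  R  [-0.33146 +0.92404 +0.19048]
  R  [-0.15351 -0.25202 +0.95547]
t = (+0.00339, +0.01748, +0.78151) m
tr R = 2.810408; θ = arccos((tr R − 1)/2) = 0.438937 rad = 25.149°
axis k = ((R−Rᵀ)₃₂, (R−Rᵀ)₁₃, (R−Rᵀ)₂₁) / (2 sinθ) = (-0.520623, +0.445773, -0.728175)
rvec = θ·k = (-0.228520, +0.195666, -0.319623)

rvec=(-0.2285, 0.1957, -0.3196) tvec=(0.0034, 0.0175, 0.7815)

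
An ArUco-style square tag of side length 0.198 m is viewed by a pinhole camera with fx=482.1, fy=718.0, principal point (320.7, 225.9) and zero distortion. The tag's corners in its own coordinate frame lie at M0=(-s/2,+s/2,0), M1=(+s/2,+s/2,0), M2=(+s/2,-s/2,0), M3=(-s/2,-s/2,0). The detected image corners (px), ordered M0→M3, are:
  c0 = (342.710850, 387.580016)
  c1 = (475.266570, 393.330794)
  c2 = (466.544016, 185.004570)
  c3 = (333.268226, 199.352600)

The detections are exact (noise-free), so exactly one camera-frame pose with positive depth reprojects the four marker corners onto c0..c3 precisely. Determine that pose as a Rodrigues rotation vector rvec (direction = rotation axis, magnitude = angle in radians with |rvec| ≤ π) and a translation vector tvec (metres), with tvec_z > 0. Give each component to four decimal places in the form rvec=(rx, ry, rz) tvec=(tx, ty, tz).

rvec=(0.0580, 0.3712, -0.0667) tvec=(0.1190, 0.0657, 0.7132)

Intrinsics K: fx=482.1, fy=718.0, cx=320.7, cy=225.9
Marker side s = 0.198 m; corners in marker frame (Z=0):
  M0 = (-0.0990, +0.0990, 0)
  M1 = (+0.0990, +0.0990, 0)
  M2 = (+0.0990, -0.0990, 0)
  M3 = (-0.0990, -0.0990, 0)
Detected image corners:
  c0 = (342.710850, 387.580016) px
  c1 = (475.266570, 393.330794) px
  c2 = (466.544016, 185.004570) px
  c3 = (333.268226, 199.352600) px
Planar DLT: solve 8×8 A·h = b for H (H[2,2]=1):
  H  [+464.76681 +71.14148 +401.11595]
  H  [-170.14593 +1016.96767 +292.03663]
  H  [-0.51061 +0.06225 +1.00000]
B = K⁻¹H; ‖b₁‖=1.402214, ‖b₂‖=1.402214; λ = 2/(‖b₁‖+‖b₂‖) = 0.713158, sign → tz>0 ⇒ λ=+0.713158
r₁ = λ·B[:,0] = (+0.92975,-0.05443,-0.36414); r₂ = λ·B[:,1] = (+0.07570,+0.99614,+0.04440)
r₃ = r₁×r₂ = (+0.36032,-0.06884,+0.93028); SVD([r₁ r₂ r₃]) → R = UVᵀ:
  R  [+0.92975 +0.07570 +0.36032]
  R  [-0.05443 +0.99614 -0.06884]
  R  [-0.36414 +0.04440 +0.93028]
t = (+0.11896, +0.06569, +0.71316) m
tr R = 2.856177; θ = arccos((tr R − 1)/2) = 0.381551 rad = 21.861°
axis k = ((R−Rᵀ)₃₂, (R−Rᵀ)₁₃, (R−Rᵀ)₂₁) / (2 sinθ) = (+0.152058, +0.972802, -0.174744)
rvec = θ·k = (+0.058018, +0.371173, -0.066674)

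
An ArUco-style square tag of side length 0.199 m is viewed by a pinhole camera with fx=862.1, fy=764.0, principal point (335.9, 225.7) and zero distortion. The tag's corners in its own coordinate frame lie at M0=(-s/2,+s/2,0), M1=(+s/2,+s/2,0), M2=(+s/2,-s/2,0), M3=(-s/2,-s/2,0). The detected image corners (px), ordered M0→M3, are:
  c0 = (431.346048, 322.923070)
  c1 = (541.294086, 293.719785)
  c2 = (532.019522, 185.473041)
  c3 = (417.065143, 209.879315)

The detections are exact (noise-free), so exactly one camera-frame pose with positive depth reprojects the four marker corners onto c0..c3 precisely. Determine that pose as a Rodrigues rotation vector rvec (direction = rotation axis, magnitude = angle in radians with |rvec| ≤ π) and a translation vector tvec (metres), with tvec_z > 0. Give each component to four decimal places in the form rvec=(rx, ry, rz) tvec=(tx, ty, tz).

Intrinsics K: fx=862.1, fy=764.0, cx=335.9, cy=225.7
Marker side s = 0.199 m; corners in marker frame (Z=0):
  M0 = (-0.0995, +0.0995, 0)
  M1 = (+0.0995, +0.0995, 0)
  M2 = (+0.0995, -0.0995, 0)
  M3 = (-0.0995, -0.0995, 0)
Detected image corners:
  c0 = (431.346048, 322.923070) px
  c1 = (541.294086, 293.719785) px
  c2 = (532.019522, 185.473041) px
  c3 = (417.065143, 209.879315) px
Planar DLT: solve 8×8 A·h = b for H (H[2,2]=1):
  H  [+692.30872 +152.98318 +482.03037]
  H  [-67.80435 +605.25802 +253.72349]
  H  [+0.26533 +0.19593 +1.00000]
B = K⁻¹H; ‖b₁‖=0.766727, ‖b₂‖=0.766727; λ = 2/(‖b₁‖+‖b₂‖) = 1.304246, sign → tz>0 ⇒ λ=+1.304246
r₁ = λ·B[:,0] = (+0.91254,-0.21798,+0.34605); r₂ = λ·B[:,1] = (+0.13188,+0.95776,+0.25554)
r₃ = r₁×r₂ = (-0.38714,-0.18755,+0.90274); SVD([r₁ r₂ r₃]) → R = UVᵀ:
  R  [+0.91254 +0.13188 -0.38714]
  R  [-0.21798 +0.95776 -0.18755]
  R  [+0.34605 +0.25554 +0.90274]
t = (+0.22108, +0.04784, +1.30425) m
tr R = 2.773045; θ = arccos((tr R − 1)/2) = 0.481022 rad = 27.561°
axis k = ((R−Rᵀ)₃₂, (R−Rᵀ)₁₃, (R−Rᵀ)₂₁) / (2 sinθ) = (+0.478829, -0.792327, -0.378075)
rvec = θ·k = (+0.230327, -0.381126, -0.181862)

rvec=(0.2303, -0.3811, -0.1819) tvec=(0.2211, 0.0478, 1.3042)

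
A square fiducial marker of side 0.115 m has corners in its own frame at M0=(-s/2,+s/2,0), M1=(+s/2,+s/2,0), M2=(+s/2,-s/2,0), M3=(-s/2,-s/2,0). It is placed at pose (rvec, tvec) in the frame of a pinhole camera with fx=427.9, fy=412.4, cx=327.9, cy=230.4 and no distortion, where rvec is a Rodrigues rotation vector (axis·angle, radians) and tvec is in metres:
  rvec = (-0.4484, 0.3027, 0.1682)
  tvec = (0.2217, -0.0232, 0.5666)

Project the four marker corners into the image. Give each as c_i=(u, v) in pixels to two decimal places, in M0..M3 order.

Intrinsics K: fx=427.9, fy=412.4, cx=327.9, cy=230.4
Marker side s = 0.115 m; corners in marker frame (Z=0):
  M0 = (-0.0575, +0.0575, 0)
  M1 = (+0.0575, +0.0575, 0)
  M2 = (+0.0575, -0.0575, 0)
  M3 = (-0.0575, -0.0575, 0)
rvec = (-0.4484, 0.3027, 0.1682), |rvec| = θ = 0.56655 rad = 32.461°
Rodrigues: sinθ=0.53673, 1−cosθ=0.15624; R = I + sinθ·[k]× + (1−cosθ)·[k]×²:
    [+0.94163 -0.22541 +0.25005]
    [+0.09328 +0.88836 +0.44958]
    [-0.32348 -0.40001 +0.85753]
t = (0.2217, -0.0232, 0.5666) m
M0: Pc = R·M0+t = (+0.15460, +0.02252, +0.56220); u = 427.9·(+0.15460)/0.56220 + 327.9 = 445.5651, v = 412.4·(+0.02252)/0.56220 + 230.4 = 246.9175
M1: Pc = R·M1+t = (+0.26288, +0.03324, +0.52500); u = 427.9·(+0.26288)/0.52500 + 327.9 = 542.1618, v = 412.4·(+0.03324)/0.52500 + 230.4 = 256.5139
M2: Pc = R·M2+t = (+0.28880, -0.06892, +0.57100); u = 427.9·(+0.28880)/0.57100 + 327.9 = 544.3264, v = 412.4·(-0.06892)/0.57100 + 230.4 = 180.6252
M3: Pc = R·M3+t = (+0.18052, -0.07964, +0.60820); u = 427.9·(+0.18052)/0.60820 + 327.9 = 454.9034, v = 412.4·(-0.07964)/0.60820 + 230.4 = 176.3962

c0=(445.57, 246.92) c1=(542.16, 256.51) c2=(544.33, 180.63) c3=(454.90, 176.40)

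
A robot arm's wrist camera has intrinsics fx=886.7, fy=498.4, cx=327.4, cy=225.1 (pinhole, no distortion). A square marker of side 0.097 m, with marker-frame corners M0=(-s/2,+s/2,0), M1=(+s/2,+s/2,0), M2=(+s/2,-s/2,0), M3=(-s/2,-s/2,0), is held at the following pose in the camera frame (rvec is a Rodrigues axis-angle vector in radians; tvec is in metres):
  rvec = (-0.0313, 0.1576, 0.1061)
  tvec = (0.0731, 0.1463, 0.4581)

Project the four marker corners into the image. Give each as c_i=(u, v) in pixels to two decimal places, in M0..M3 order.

Intrinsics K: fx=886.7, fy=498.4, cx=327.4, cy=225.1
Marker side s = 0.097 m; corners in marker frame (Z=0):
  M0 = (-0.0485, +0.0485, 0)
  M1 = (+0.0485, +0.0485, 0)
  M2 = (+0.0485, -0.0485, 0)
  M3 = (-0.0485, -0.0485, 0)
rvec = (-0.0313, 0.1576, 0.1061), |rvec| = θ = 0.19255 rad = 11.032°
Rodrigues: sinθ=0.19136, 1−cosθ=0.01848; R = I + sinθ·[k]× + (1−cosθ)·[k]×²:
    [+0.98201 -0.10790 +0.15497]
    [+0.10299 +0.99390 +0.03944]
    [-0.15828 -0.02277 +0.98713]
t = (0.0731, 0.1463, 0.4581) m
M0: Pc = R·M0+t = (+0.02024, +0.18951, +0.46467); u = 886.7·(+0.02024)/0.46467 + 327.4 = 366.0210, v = 498.4·(+0.18951)/0.46467 + 225.1 = 428.3646
M1: Pc = R·M1+t = (+0.11549, +0.19950, +0.44932); u = 886.7·(+0.11549)/0.44932 + 327.4 = 555.3196, v = 498.4·(+0.19950)/0.44932 + 225.1 = 446.3912
M2: Pc = R·M2+t = (+0.12596, +0.10309, +0.45153); u = 886.7·(+0.12596)/0.45153 + 327.4 = 574.7589, v = 498.4·(+0.10309)/0.45153 + 225.1 = 338.8924
M3: Pc = R·M3+t = (+0.03071, +0.09310, +0.46688); u = 886.7·(+0.03071)/0.46688 + 327.4 = 385.7167, v = 498.4·(+0.09310)/0.46688 + 225.1 = 324.4861

c0=(366.02, 428.36) c1=(555.32, 446.39) c2=(574.76, 338.89) c3=(385.72, 324.49)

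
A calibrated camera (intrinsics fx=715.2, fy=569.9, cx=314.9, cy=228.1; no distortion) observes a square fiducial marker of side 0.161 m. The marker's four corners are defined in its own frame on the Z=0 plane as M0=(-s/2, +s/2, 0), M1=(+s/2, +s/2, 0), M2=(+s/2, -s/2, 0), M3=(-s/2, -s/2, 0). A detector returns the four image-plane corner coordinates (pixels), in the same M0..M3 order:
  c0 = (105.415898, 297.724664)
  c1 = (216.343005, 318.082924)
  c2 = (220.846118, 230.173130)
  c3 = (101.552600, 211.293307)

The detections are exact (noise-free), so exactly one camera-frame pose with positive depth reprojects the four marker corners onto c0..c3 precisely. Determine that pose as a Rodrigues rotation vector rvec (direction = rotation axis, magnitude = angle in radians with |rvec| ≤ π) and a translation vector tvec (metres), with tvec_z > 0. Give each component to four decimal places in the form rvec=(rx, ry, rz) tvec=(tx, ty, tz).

Intrinsics K: fx=715.2, fy=569.9, cx=314.9, cy=228.1
Marker side s = 0.161 m; corners in marker frame (Z=0):
  M0 = (-0.0805, +0.0805, 0)
  M1 = (+0.0805, +0.0805, 0)
  M2 = (+0.0805, -0.0805, 0)
  M3 = (-0.0805, -0.0805, 0)
Detected image corners:
  c0 = (105.415898, 297.724664) px
  c1 = (216.343005, 318.082924) px
  c2 = (220.846118, 230.173130) px
  c3 = (101.552600, 211.293307) px
Planar DLT: solve 8×8 A·h = b for H (H[2,2]=1):
  H  [+680.72216 +71.05248 +160.07538]
  H  [+67.35847 +660.52747 +265.73710]
  H  [-0.20682 +0.45086 +1.00000]
B = K⁻¹H; ‖b₁‖=1.081992, ‖b₂‖=1.081992; λ = 2/(‖b₁‖+‖b₂‖) = 0.924221, sign → tz>0 ⇒ λ=+0.924221
r₁ = λ·B[:,0] = (+0.96383,+0.18574,-0.19114); r₂ = λ·B[:,1] = (-0.09165,+0.90441,+0.41670)
r₃ = r₁×r₂ = (+0.25027,-0.38411,+0.88872); SVD([r₁ r₂ r₃]) → R = UVᵀ:
  R  [+0.96383 -0.09165 +0.25027]
  R  [+0.18574 +0.90441 -0.38411]
  R  [-0.19114 +0.41670 +0.88872]
t = (-0.20007, +0.06104, +0.92422) m
tr R = 2.756962; θ = arccos((tr R − 1)/2) = 0.498123 rad = 28.540°
axis k = ((R−Rᵀ)₃₂, (R−Rᵀ)₁₃, (R−Rᵀ)₂₁) / (2 sinθ) = (+0.838052, +0.461948, +0.290297)
rvec = θ·k = (+0.417453, +0.230107, +0.144604)

rvec=(0.4175, 0.2301, 0.1446) tvec=(-0.2001, 0.0610, 0.9242)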